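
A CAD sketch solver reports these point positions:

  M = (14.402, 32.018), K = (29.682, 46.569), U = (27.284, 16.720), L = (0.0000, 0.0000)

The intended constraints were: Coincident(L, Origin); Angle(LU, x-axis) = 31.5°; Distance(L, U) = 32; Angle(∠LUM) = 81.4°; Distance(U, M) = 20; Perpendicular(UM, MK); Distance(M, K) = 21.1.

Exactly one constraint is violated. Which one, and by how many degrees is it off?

Perpendicular(UM, MK) — off by 3.50°.

L = (0.00, 0.00) ✓; LU at 31.50° ✓; |LU| = 32.00 ✓; ∠LUM = 81.40° ✓; |UM| = 20.00 ✓; ∠(UM, MK) = 86.50° ✗; |MK| = 21.10 ✓.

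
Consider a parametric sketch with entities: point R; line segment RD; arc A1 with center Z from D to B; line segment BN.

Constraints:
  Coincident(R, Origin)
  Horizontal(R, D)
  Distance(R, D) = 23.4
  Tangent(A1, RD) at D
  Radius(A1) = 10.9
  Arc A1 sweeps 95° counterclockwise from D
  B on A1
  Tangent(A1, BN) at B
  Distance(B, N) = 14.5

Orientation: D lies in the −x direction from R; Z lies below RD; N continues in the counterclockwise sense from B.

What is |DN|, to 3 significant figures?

28.0

R is at the origin; R and D share the same y with |RD| = 23.4 and D on the −x side, so D = (-23.4, 0.00). Tangency of A1 to RD means the radius ZD is perpendicular to RD, so Z = D + (0, -10.9) = (-23.4, -10.9). On A1, D sits at bearing 90° from Z; a 95° counterclockwise sweep puts B at bearing 185°, so B = Z + 10.9·(cos 185°, sin 185°) = (-34.3, -11.8). The tangent condition forces ZB to be normal to BN, so BN runs along (−sin 185°, cos 185°); with |BN| = 14.5, N = (-33.0, -26.3). Then |DN| = |N − D| = 28.0.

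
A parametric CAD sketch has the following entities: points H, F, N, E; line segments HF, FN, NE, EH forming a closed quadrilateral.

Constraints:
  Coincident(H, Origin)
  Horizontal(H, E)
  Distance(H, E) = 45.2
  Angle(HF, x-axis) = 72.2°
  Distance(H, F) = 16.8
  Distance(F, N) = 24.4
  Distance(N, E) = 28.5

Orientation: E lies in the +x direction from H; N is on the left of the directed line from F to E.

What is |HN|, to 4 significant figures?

36.66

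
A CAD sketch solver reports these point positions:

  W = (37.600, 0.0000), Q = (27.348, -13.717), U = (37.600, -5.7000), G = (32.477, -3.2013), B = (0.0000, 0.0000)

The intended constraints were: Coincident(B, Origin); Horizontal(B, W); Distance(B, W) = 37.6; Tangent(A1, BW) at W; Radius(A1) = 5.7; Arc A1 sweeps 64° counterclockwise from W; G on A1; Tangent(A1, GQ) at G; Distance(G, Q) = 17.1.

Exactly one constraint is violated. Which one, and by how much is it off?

Distance(G, Q) = 17.1 — off by 5.40.

B = (0.00, 0.00) ✓; B.y = 0.00, W.y = 0.00 ✓; |BW| = 37.60 ✓; ∠(UW, WB) = 90.00° ✓; |UW| = 5.700 ✓; bearing(U→G) − bearing(U→W) = 64.00° ✓; |UG| = 5.700 ✓; ∠(UG, GQ) = 90.00° ✓; |GQ| = 11.70 ✗.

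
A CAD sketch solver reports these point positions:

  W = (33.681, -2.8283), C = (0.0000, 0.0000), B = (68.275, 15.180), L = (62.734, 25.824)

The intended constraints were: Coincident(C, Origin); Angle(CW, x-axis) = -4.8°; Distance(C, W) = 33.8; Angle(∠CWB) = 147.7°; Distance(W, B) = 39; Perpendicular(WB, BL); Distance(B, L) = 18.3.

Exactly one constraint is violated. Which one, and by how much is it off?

Distance(B, L) = 18.3 — off by 6.30.

C = (0.00, 0.00) ✓; CW at -4.800° ✓; |CW| = 33.80 ✓; ∠CWB = 147.7° ✓; |WB| = 39.00 ✓; ∠(WB, BL) = 90.00° ✓; |BL| = 12.00 ✗.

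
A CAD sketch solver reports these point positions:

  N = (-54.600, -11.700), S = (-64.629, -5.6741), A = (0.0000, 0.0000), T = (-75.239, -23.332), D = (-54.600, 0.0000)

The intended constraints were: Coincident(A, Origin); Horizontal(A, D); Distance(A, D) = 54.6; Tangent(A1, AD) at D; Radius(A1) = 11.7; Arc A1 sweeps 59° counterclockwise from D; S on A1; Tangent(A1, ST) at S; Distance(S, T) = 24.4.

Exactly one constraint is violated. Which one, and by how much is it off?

Distance(S, T) = 24.4 — off by 3.80.

A = (0.00, 0.00) ✓; A.y = 0.00, D.y = 0.00 ✓; |AD| = 54.60 ✓; ∠(ND, DA) = 90.00° ✓; |ND| = 11.70 ✓; bearing(N→S) − bearing(N→D) = 59.00° ✓; |NS| = 11.70 ✓; ∠(NS, ST) = 90.00° ✓; |ST| = 20.60 ✗.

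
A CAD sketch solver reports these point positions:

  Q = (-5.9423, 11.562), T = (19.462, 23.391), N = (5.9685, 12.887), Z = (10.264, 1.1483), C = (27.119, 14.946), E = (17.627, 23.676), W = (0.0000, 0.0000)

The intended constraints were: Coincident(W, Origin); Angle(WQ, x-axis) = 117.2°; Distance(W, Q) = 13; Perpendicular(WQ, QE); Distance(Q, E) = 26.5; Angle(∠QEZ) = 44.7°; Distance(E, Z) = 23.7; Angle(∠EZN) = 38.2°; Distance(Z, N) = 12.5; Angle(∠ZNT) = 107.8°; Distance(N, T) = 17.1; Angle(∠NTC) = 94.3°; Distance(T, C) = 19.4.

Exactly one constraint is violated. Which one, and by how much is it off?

Distance(T, C) = 19.4 — off by 8.00.

W = (0.00, 0.00) ✓; WQ at 117.2° ✓; |WQ| = 13.00 ✓; ∠(WQ, QE) = 90.00° ✓; |QE| = 26.50 ✓; ∠QEZ = 44.70° ✓; |EZ| = 23.70 ✓; ∠EZN = 38.20° ✓; |ZN| = 12.50 ✓; ∠ZNT = 107.8° ✓; |NT| = 17.10 ✓; ∠NTC = 94.30° ✓; |TC| = 11.40 ✗.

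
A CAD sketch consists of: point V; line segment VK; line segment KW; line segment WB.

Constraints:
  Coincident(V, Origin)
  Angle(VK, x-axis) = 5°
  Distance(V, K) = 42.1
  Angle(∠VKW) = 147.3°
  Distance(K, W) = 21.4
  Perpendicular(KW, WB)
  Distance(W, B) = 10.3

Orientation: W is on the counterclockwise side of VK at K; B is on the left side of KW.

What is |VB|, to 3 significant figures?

58.2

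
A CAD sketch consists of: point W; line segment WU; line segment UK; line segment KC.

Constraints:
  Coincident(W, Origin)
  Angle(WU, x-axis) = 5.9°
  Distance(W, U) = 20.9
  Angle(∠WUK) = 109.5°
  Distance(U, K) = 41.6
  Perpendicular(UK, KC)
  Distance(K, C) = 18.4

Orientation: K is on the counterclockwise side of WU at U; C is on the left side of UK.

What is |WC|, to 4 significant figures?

48.59

W is at the origin; WU runs at 5.9° with length 20.9, so U = 20.9·(cos 5.9°, sin 5.9°) = (20.79, 2.148). ∠WUK = 109.5°, so UK runs at 5.9° + (180° − 109.5°) = 76.40° from the x-axis; with |UK| = 41.6, K = U + 41.6·(cos 76.40°, sin 76.40°) = (30.57, 42.58). UK is perpendicular to KC; with |KC| = 18.4 on the left of UK, C = K + 18.4·(-0.9720, 0.2351) = (12.69, 46.91). Then |WC| = |C − W| = 48.59.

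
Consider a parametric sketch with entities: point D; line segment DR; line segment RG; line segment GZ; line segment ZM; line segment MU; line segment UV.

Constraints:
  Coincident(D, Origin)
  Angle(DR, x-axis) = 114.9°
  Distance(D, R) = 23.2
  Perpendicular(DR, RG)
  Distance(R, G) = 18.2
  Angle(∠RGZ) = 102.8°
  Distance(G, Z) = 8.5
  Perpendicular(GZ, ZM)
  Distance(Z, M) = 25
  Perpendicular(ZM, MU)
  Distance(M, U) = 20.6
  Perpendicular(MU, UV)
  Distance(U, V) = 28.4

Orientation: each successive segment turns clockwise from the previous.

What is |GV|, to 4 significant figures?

12.57

The perpendicularity gives MU at right angles to ZM, so MU runs at 127.7°; with |MU| = 20.6, U = (-20.44, 22.99). MU ⟂ UV, so UV runs at 37.70°; with |UV| = 28.4, V = (2.031, 40.36). Then |GV| = |V − G| = 12.57.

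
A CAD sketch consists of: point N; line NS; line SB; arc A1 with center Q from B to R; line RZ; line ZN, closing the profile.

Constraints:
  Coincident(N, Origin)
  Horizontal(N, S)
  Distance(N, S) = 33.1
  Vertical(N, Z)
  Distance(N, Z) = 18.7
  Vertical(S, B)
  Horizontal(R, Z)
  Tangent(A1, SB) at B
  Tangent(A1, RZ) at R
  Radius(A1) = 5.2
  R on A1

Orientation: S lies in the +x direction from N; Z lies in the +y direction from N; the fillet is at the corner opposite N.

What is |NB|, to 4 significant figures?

35.75

N is at the origin; NS is horizontal with |NS| = 33.1 and S on the +x side, so S = (33.10, 0.000). N and Z share the same x with |NZ| = 18.7 and Z on the +y side, so Z = (0.000, 18.70). The virtual corner opposite N is at (33.10, 18.70). Since A1 is tangent to SB there, QB ⟂ SB and A1 meets RZ tangentially, so QR is at right angles to RZ, with radius 5.2, so the center Q sits 5.2 in from both sides at Q = (27.90, 13.50). That places the tangent points at B = (33.10, 13.50) on SB and R = (27.90, 18.70) on RZ. Then |NB| = |B − N| = 35.75.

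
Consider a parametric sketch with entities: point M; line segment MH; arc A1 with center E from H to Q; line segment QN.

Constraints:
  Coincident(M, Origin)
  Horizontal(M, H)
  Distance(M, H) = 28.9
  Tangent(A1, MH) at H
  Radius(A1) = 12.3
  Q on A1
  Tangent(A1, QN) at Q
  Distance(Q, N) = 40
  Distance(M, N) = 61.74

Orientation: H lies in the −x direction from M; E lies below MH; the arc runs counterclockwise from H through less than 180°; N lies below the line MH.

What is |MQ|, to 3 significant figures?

43.6

M is at the origin; MH is horizontal with |MH| = 28.9 and H on the −x side, so H = (-28.9, 0.00). The tangent condition forces EH to be normal to MH, so E = H + (0, -12.3) = (-28.9, -12.3). Since EQ ⟂ QN (tangency), |EN| = √(12.3² + 40.0²) = 41.8 regardless of where Q sits on A1. So N lies on both circle(M, 61.74) and circle(E, 41.8); the below-MH intersection is N = (-29.7, -54.1). Q is the foot of the tangent from N: Q = (-40.7, -15.7).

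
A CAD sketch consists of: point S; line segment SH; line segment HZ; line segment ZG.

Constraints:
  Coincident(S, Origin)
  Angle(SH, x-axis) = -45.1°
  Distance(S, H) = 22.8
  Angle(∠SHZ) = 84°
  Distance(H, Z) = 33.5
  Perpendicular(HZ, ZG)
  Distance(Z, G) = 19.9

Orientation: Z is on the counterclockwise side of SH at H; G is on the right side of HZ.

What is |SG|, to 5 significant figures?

52.734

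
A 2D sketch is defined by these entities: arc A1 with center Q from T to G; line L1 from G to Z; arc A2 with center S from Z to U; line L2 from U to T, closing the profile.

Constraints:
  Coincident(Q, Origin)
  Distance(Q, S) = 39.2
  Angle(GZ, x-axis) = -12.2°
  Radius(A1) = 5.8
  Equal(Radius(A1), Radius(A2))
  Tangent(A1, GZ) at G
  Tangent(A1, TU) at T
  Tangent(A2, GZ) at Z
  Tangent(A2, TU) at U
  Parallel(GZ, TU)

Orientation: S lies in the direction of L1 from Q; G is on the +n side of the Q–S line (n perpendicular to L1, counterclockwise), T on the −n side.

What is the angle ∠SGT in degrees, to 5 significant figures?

81.584°

Q is at the origin and S lies 39.2 along u from Q, so S = 39.2·u = (38.315, -8.2839). Tangency of A1 to both parallel lines with radius 5.8 puts G and T at Q ± 5.8·n: G = (1.2257, 5.6690), T = (-1.2257, -5.6690). Then cos ∠SGT = GS·GT / (|GS||GT|), giving 81.584°.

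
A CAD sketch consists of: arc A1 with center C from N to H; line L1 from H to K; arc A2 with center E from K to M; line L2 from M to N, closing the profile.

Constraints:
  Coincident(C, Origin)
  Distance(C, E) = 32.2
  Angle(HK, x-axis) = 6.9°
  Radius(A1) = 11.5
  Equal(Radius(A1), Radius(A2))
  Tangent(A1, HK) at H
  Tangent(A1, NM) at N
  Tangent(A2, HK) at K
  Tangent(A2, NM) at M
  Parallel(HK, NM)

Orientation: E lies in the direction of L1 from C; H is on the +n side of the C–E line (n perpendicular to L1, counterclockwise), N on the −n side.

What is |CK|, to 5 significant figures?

34.192

Tangency of A1 to both parallel lines with radius 11.5 puts H and N at C ± 11.5·n: H = (-1.3816, 11.417), N = (1.3816, -11.417). Equal radii place K and M the same way about E: K = E + 11.5·n = (30.585, 15.285), M = E − 11.5·n = (33.348, -7.5483). Then |CK| = |K − C| = 34.192.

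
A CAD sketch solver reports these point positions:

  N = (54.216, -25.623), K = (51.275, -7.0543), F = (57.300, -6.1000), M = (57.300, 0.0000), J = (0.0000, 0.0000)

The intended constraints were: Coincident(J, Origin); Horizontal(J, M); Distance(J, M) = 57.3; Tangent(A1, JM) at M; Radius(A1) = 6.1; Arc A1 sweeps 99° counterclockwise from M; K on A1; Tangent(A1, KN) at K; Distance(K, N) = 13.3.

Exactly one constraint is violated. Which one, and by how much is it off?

Distance(K, N) = 13.3 — off by 5.50.

J = (0.00, 0.00) ✓; J.y = 0.00, M.y = 0.00 ✓; |JM| = 57.30 ✓; ∠(FM, MJ) = 90.00° ✓; |FM| = 6.100 ✓; bearing(F→K) − bearing(F→M) = 99.00° ✓; |FK| = 6.100 ✓; ∠(FK, KN) = 90.00° ✓; |KN| = 18.80 ✗.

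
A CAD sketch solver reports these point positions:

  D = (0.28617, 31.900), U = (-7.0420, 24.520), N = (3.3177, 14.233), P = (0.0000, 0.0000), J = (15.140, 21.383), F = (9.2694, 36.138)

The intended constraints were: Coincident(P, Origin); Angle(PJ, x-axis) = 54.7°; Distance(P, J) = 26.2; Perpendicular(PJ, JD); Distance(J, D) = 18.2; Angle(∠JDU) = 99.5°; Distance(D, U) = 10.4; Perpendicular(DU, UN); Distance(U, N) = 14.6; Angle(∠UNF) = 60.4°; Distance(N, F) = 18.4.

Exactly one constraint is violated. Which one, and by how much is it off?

Distance(N, F) = 18.4 — off by 4.30.

P = (0.00, 0.00) ✓; PJ at 54.70° ✓; |PJ| = 26.20 ✓; ∠(PJ, JD) = 90.00° ✓; |JD| = 18.20 ✓; ∠JDU = 99.50° ✓; |DU| = 10.40 ✓; ∠(DU, UN) = 90.00° ✓; |UN| = 14.60 ✓; ∠UNF = 60.40° ✓; |NF| = 22.70 ✗.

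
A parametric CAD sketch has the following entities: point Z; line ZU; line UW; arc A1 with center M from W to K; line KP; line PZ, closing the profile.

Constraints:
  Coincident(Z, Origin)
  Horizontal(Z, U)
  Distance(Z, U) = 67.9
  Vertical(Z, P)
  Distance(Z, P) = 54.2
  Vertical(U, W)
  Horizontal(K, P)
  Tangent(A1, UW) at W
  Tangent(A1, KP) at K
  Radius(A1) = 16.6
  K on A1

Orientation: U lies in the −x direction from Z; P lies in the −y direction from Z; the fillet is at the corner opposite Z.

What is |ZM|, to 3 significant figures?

63.6

Z and P share the same x with |ZP| = 54.2 and P on the −y side, so P = (0.00, -54.2). The virtual corner opposite Z is at (-67.9, -54.2). A1 meets UW tangentially, so MW is at right angles to UW and tangency of A1 to KP means the radius MK is perpendicular to KP, with radius 16.6, so the center M sits 16.6 in from both sides at M = (-51.3, -37.6). Then |ZM| = |M − Z| = 63.6.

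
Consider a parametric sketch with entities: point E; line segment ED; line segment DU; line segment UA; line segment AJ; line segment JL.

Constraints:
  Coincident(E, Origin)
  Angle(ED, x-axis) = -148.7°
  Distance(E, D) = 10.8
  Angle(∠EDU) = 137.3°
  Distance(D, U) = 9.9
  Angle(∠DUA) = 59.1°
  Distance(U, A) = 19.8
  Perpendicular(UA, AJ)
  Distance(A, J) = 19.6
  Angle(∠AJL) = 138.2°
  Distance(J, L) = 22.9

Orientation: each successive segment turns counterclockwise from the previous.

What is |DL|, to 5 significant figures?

28.182

UA is perpendicular to AJ, so AJ runs at 104.90°; with |AJ| = 19.6, J = (2.1375, 8.9049). ∠AJL = 138.2° gives JL at 146.70° from the x-axis; with |JL| = 22.9, L = (-17.003, 21.478). Then |DL| = |L − D| = 28.182.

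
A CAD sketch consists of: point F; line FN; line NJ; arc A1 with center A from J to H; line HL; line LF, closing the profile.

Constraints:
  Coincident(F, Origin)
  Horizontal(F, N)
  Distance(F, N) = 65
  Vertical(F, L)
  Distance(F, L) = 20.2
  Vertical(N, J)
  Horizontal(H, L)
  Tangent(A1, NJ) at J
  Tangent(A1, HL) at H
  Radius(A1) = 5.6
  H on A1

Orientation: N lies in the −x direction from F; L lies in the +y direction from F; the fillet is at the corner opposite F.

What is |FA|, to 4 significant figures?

61.17

F is at the origin; F and N share the same y with |FN| = 65.0 and N on the −x side, so N = (-65.00, 0.000). F and L share the same x with |FL| = 20.2 and L on the +y side, so L = (0.000, 20.20). The virtual corner opposite F is at (-65.00, 20.20). Since A1 is tangent to NJ there, AJ ⟂ NJ and tangency of A1 to HL means the radius AH is perpendicular to HL, with radius 5.6, so the center A sits 5.6 in from both sides at A = (-59.40, 14.60). Then |FA| = |A − F| = 61.17.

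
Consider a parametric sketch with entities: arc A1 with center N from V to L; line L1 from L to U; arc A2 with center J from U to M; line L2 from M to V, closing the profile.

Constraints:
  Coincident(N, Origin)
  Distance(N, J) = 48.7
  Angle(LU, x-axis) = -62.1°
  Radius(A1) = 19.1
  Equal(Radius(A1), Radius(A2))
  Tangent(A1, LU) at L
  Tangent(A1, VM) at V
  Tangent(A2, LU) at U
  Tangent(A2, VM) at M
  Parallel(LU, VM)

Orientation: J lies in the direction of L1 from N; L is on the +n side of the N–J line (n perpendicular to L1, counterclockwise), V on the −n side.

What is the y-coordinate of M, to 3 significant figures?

-52.0

Tangency of A1 to both parallel lines with radius 19.1 puts L and V at N ± 19.1·n: L = (16.9, 8.94), V = (-16.9, -8.94). Equal radii place U and M the same way about J: U = J + 19.1·n = (39.7, -34.1), M = J − 19.1·n = (5.91, -52.0). So M.y = -52.0.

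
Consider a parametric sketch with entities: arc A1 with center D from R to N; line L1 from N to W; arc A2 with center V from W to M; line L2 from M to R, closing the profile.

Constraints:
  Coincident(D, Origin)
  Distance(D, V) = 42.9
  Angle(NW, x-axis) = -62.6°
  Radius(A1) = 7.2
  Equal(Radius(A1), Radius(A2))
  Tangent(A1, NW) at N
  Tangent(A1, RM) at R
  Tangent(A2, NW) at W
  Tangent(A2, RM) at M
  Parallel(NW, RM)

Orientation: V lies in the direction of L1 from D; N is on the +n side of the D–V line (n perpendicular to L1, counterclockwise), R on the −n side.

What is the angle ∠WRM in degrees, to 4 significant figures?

18.56°

The slot axis is L1's direction at -62.6°, so u = (cos -62.6°, sin -62.6°) = (0.4602, -0.8878) and n = (−sin -62.6°, cos -62.6°) = (0.8878, 0.4602). D is at the origin and V lies 42.9 along u from D, so V = 42.9·u = (19.74, -38.09). Tangency of A1 to both parallel lines with radius 7.2 puts N and R at D ± 7.2·n: N = (6.392, 3.313), R = (-6.392, -3.313). Equal radii place W and M the same way about V: W = V + 7.2·n = (26.13, -34.77), M = V − 7.2·n = (13.35, -41.40). Then cos ∠WRM = RW·RM / (|RW||RM|), giving 18.56°.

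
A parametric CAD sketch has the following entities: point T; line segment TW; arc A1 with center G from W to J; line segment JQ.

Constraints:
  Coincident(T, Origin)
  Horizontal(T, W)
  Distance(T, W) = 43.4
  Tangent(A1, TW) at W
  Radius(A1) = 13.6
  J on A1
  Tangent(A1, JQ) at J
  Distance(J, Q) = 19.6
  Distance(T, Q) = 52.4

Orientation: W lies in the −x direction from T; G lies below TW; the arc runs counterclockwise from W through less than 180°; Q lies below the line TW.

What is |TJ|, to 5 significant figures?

57.478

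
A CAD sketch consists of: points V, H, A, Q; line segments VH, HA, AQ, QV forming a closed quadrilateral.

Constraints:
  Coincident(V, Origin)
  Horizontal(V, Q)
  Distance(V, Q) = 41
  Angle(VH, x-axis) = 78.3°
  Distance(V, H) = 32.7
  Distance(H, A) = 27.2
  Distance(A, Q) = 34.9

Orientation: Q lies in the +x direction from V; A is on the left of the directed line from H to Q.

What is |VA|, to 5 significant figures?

48.004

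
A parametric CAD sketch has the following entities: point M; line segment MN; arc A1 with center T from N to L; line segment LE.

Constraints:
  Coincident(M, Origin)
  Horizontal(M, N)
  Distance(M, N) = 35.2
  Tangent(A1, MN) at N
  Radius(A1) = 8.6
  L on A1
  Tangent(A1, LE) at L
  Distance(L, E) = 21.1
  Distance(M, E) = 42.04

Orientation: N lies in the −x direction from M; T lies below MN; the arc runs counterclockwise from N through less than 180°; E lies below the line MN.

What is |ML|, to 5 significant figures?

44.209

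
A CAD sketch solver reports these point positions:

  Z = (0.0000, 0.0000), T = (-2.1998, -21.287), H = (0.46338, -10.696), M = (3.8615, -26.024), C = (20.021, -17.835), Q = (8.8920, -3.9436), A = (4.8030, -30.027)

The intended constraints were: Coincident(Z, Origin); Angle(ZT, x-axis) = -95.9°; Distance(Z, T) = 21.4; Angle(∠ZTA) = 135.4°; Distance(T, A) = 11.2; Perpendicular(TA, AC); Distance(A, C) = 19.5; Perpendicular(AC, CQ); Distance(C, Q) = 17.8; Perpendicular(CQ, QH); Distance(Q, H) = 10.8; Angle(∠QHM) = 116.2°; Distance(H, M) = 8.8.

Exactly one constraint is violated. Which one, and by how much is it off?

Distance(H, M) = 8.8 — off by 6.90.

Z = (0.00, 0.00) ✓; ZT at -95.90° ✓; |ZT| = 21.40 ✓; ∠ZTA = 135.4° ✓; |TA| = 11.20 ✓; ∠(TA, AC) = 90.00° ✓; |AC| = 19.50 ✓; ∠(AC, CQ) = 90.00° ✓; |CQ| = 17.80 ✓; ∠(CQ, QH) = 90.00° ✓; |QH| = 10.80 ✓; ∠QHM = 116.2° ✓; |HM| = 15.70 ✗.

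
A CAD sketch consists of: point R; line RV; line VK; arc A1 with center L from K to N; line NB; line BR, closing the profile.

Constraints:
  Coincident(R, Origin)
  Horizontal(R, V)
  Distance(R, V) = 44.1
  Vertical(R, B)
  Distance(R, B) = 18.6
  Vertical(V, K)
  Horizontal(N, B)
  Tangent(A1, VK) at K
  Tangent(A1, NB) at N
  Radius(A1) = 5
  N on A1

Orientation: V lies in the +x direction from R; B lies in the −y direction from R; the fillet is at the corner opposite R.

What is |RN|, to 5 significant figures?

43.299

R is at the origin; RV is horizontal with |RV| = 44.1 and V on the +x side, so V = (44.100, 0.0000). RB is vertical with |RB| = 18.6 and B on the −y side, so B = (0.0000, -18.600). The virtual corner opposite R is at (44.100, -18.600). Tangency of A1 to VK means the radius LK is perpendicular to VK and since A1 is tangent to NB there, LN ⟂ NB, with radius 5.0, so the center L sits 5.0 in from both sides at L = (39.100, -13.600). That places the tangent points at K = (44.100, -13.600) on VK and N = (39.100, -18.600) on NB. Then |RN| = |N − R| = 43.299.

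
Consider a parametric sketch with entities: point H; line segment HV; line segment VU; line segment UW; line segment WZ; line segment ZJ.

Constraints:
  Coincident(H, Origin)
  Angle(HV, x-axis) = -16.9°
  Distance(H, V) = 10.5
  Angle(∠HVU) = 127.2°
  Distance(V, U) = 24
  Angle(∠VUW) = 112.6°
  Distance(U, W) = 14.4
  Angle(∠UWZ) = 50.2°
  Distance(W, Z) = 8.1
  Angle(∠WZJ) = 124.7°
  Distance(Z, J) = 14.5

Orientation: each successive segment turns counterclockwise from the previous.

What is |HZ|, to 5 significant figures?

28.258

H is at the origin; HV runs at -16.9° with length 10.5, so V = (10.047, -3.0524). ∠HVU = 127.2° gives VU at 35.900° from the x-axis; with |VU| = 24.0, U = (29.488, 11.021). ∠VUW = 112.6° gives UW at 103.30° from the x-axis; with |UW| = 14.4, W = (26.175, 25.034). ∠UWZ = 50.2° gives WZ at -126.90° from the x-axis; with |WZ| = 8.1, Z = (21.311, 18.557). Then |HZ| = |Z − H| = 28.258.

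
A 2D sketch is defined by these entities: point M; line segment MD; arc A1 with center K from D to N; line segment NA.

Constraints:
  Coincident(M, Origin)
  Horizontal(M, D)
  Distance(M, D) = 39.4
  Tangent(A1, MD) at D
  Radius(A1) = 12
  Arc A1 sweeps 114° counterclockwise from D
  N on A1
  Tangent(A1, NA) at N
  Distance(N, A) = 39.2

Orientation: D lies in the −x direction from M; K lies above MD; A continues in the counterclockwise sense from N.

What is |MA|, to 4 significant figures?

68.89

M is at the origin; M and D share the same y with |MD| = 39.4 and D on the −x side, so D = (-39.40, 0.000). Since A1 is tangent to MD there, KD ⟂ MD, so K = D + (0, 12) = (-39.40, 12.00). On A1, D sits at bearing -90° from K; a 114° counterclockwise sweep puts N at bearing 24°, so N = K + 12.0·(cos 24°, sin 24°) = (-28.44, 16.88). Since A1 is tangent to NA there, KN ⟂ NA, so NA runs along (−sin 24°, cos 24°); with |NA| = 39.2, A = (-44.38, 52.69). Then |MA| = |A − M| = 68.89.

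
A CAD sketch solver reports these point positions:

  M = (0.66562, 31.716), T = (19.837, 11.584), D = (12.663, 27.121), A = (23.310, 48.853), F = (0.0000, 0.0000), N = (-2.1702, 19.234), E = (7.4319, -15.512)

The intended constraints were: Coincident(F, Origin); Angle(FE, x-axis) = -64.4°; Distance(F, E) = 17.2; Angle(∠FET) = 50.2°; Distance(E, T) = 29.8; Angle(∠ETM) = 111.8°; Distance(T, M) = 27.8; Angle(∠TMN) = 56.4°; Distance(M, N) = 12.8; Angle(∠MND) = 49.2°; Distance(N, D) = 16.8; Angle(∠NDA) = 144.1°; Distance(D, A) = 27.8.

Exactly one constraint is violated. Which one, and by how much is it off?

Distance(D, A) = 27.8 — off by 3.60.

F = (0.00, 0.00) ✓; FE at -64.40° ✓; |FE| = 17.20 ✓; ∠FET = 50.20° ✓; |ET| = 29.80 ✓; ∠ETM = 111.8° ✓; |TM| = 27.80 ✓; ∠TMN = 56.40° ✓; |MN| = 12.80 ✓; ∠MND = 49.20° ✓; |ND| = 16.80 ✓; ∠NDA = 144.1° ✓; |DA| = 24.20 ✗.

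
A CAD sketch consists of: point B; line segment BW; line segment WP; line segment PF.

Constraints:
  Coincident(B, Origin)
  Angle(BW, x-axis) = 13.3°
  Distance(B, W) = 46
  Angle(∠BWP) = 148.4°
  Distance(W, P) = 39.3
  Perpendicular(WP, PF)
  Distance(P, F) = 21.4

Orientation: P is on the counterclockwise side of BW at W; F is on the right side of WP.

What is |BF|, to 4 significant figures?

90.72

∠BWP = 148.4°, so WP runs at 13.3° + (180° − 148.4°) = 44.90° from the x-axis; with |WP| = 39.3, P = W + 39.3·(cos 44.90°, sin 44.90°) = (72.60, 38.32). WP is perpendicular to PF; with |PF| = 21.4 on the right of WP, F = P + 21.4·(0.7059, -0.7083) = (87.71, 23.16). Then |BF| = |F − B| = 90.72.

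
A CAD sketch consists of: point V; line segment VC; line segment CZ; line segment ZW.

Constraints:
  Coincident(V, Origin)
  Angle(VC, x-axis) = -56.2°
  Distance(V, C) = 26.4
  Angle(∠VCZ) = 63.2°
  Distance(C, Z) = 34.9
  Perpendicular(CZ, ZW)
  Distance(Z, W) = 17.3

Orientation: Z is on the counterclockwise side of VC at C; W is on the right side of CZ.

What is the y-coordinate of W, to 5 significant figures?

-0.025263

V is at the origin; VC runs at -56.2° with length 26.4, so C = 26.4·(cos -56.2°, sin -56.2°) = (14.686, -21.938). ∠VCZ = 63.2°, so CZ runs at -56.2° + (180° − 63.2°) = 60.600° from the x-axis; with |CZ| = 34.9, Z = C + 34.9·(cos 60.600°, sin 60.600°) = (31.819, 8.4674). CZ ⟂ ZW; with |ZW| = 17.3 on the right of CZ, W = Z + 17.3·(0.87121, -0.49090) = (46.891, -0.025263). So W.y = -0.025263.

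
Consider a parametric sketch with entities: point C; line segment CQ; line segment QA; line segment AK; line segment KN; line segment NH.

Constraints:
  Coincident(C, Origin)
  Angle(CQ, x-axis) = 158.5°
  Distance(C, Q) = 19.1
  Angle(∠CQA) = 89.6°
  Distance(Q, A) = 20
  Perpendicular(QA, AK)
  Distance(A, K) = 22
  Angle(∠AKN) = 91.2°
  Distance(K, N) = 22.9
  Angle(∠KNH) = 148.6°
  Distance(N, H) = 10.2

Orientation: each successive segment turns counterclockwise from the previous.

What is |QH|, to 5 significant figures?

20.931

C is at the origin; CQ runs at 158.5° with length 19.1, so Q = (-17.771, 7.0002). ∠CQA = 89.6° gives QA at -111.10° from the x-axis; with |QA| = 20.0, A = (-24.971, -11.659). QA ⟂ AK, so AK runs at -21.100°; with |AK| = 22.0, K = (-4.4459, -19.579). ∠AKN = 91.2° gives KN at 67.700° from the x-axis; with |KN| = 22.9, N = (4.2436, 1.6085). ∠KNH = 148.6° gives NH at 99.100° from the x-axis; with |NH| = 10.2, H = (2.6304, 11.680). Then |QH| = |H − Q| = 20.931.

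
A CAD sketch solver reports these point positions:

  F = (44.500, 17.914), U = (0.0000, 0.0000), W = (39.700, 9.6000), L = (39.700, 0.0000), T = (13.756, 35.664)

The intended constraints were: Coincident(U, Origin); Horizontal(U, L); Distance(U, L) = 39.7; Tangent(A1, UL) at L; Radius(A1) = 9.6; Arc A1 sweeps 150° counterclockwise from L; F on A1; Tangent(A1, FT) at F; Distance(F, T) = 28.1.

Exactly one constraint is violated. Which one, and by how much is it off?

Distance(F, T) = 28.1 — off by 7.40.

U = (0.00, 0.00) ✓; U.y = 0.00, L.y = 0.00 ✓; |UL| = 39.70 ✓; ∠(WL, LU) = 90.00° ✓; |WL| = 9.600 ✓; bearing(W→F) − bearing(W→L) = 150.0° ✓; |WF| = 9.600 ✓; ∠(WF, FT) = 90.00° ✓; |FT| = 35.50 ✗.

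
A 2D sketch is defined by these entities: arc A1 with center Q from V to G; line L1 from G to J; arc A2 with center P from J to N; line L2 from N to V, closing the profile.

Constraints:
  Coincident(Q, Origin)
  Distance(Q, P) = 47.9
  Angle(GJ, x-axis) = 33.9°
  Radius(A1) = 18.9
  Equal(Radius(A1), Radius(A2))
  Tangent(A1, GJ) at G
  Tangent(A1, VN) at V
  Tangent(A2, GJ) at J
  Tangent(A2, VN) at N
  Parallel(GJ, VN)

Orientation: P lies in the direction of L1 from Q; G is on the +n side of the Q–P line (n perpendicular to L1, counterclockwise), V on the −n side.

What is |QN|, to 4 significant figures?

51.49

Tangency of A1 to both parallel lines with radius 18.9 puts G and V at Q ± 18.9·n: G = (-10.54, 15.69), V = (10.54, -15.69). Equal radii place J and N the same way about P: J = P + 18.9·n = (29.22, 42.40), N = P − 18.9·n = (50.30, 11.03). Then |QN| = |N − Q| = 51.49.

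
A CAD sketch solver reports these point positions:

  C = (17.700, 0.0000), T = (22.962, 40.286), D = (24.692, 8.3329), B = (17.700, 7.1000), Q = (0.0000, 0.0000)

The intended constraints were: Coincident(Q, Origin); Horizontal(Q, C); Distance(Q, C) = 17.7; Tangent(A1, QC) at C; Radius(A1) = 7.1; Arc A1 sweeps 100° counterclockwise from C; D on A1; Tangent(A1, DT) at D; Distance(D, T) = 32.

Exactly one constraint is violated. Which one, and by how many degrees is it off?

Tangent(A1, DT) at D — off by 6.90°.

Q = (0.00, 0.00) ✓; Q.y = 0.00, C.y = 0.00 ✓; |QC| = 17.70 ✓; ∠(BC, CQ) = 90.00° ✓; |BC| = 7.100 ✓; bearing(B→D) − bearing(B→C) = 100.0° ✓; |BD| = 7.100 ✓; ∠(BD, DT) = 96.90° ✗; |DT| = 32.00 ✓.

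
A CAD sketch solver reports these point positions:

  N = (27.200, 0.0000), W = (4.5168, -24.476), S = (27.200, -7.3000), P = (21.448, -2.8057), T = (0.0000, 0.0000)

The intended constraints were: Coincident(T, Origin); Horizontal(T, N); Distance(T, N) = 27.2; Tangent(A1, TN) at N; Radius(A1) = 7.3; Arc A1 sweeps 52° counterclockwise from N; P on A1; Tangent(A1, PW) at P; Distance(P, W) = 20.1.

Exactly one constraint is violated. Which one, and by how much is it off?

Distance(P, W) = 20.1 — off by 7.40.

T = (0.00, 0.00) ✓; T.y = 0.00, N.y = 0.00 ✓; |TN| = 27.20 ✓; ∠(SN, NT) = 90.00° ✓; |SN| = 7.300 ✓; bearing(S→P) − bearing(S→N) = 52.00° ✓; |SP| = 7.300 ✓; ∠(SP, PW) = 90.00° ✓; |PW| = 27.50 ✗.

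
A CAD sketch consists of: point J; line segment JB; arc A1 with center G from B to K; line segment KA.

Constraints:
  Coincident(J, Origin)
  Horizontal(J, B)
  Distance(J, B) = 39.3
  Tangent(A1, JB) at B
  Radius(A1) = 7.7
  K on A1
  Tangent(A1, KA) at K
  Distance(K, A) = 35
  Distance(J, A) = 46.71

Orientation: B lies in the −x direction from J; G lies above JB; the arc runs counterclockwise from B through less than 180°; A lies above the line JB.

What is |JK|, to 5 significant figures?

32.352

Checks: ∠(GB, BJ) = 90.00° ✓; |GB| = 7.700 ✓; |GK| = 7.700 ✓; ∠(GK, KA) = 90.00° ✓; |KA| = 35.00 ✓; |JA| = 46.71 ✓.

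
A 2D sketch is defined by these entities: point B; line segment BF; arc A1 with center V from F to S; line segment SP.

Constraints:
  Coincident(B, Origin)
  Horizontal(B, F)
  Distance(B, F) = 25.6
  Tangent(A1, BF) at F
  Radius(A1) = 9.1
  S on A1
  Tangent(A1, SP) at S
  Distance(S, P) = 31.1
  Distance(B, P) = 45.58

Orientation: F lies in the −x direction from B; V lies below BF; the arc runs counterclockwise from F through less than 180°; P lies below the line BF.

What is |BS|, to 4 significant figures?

36.22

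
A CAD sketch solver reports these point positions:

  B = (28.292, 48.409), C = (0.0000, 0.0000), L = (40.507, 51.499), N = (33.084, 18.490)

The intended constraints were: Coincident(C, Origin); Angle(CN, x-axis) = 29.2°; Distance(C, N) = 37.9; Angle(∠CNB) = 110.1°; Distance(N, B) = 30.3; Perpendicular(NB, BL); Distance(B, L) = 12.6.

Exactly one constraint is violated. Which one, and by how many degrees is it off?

Perpendicular(NB, BL) — off by 5.10°.

C = (0.00, 0.00) ✓; CN at 29.20° ✓; |CN| = 37.90 ✓; ∠CNB = 110.1° ✓; |NB| = 30.30 ✓; ∠(NB, BL) = 84.90° ✗; |BL| = 12.60 ✓.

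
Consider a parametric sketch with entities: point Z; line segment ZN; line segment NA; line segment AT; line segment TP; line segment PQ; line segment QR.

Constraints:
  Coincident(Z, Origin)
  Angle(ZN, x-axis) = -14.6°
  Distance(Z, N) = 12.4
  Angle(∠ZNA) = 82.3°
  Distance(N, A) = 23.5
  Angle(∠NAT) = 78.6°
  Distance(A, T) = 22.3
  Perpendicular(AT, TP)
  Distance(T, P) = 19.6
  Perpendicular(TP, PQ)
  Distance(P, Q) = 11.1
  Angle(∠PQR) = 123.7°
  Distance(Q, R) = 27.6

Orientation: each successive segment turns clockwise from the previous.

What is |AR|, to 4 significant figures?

5.313

Z is at the origin; ZN runs at -14.6° with length 12.4, so N = (12.00, -3.126). ∠ZNA = 82.3° gives NA at -112.3° from the x-axis; with |NA| = 23.5, A = (3.082, -24.87). ∠NAT = 78.6° gives AT at 146.3° from the x-axis; with |AT| = 22.3, T = (-15.47, -12.50). The perpendicularity gives TP at right angles to AT, so TP runs at 56.30°; with |TP| = 19.6, P = (-4.595, 3.811). TP is perpendicular to PQ, so PQ runs at -33.70°; with |PQ| = 11.1, Q = (4.639, -2.348). ∠PQR = 123.7° gives QR at -90.00° from the x-axis; with |QR| = 27.6, R = (4.639, -29.95). Then |AR| = |R − A| = 5.313.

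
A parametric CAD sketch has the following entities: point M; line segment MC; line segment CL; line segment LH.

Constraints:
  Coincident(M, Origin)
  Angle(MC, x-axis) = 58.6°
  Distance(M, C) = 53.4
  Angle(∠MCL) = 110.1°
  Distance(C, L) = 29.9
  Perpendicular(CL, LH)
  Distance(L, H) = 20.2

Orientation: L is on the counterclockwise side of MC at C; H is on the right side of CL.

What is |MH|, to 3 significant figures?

85.3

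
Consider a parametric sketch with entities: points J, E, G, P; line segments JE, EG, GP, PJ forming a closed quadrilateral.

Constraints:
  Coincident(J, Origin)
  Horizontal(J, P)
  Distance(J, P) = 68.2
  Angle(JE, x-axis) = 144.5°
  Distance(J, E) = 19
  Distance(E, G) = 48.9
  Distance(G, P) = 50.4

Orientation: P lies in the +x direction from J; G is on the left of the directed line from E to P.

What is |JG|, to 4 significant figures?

42.81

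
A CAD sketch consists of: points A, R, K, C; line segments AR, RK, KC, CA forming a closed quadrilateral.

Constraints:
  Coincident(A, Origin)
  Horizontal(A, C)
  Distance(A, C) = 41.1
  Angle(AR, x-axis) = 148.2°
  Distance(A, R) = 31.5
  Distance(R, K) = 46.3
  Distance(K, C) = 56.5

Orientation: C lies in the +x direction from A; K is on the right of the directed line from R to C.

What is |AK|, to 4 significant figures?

27.65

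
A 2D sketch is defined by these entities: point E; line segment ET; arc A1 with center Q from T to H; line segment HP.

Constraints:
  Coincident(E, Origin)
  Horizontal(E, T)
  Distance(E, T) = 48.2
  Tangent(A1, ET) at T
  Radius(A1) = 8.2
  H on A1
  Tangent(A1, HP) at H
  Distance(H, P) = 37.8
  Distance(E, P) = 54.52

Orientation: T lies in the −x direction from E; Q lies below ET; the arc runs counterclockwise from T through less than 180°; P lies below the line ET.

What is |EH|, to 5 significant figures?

56.365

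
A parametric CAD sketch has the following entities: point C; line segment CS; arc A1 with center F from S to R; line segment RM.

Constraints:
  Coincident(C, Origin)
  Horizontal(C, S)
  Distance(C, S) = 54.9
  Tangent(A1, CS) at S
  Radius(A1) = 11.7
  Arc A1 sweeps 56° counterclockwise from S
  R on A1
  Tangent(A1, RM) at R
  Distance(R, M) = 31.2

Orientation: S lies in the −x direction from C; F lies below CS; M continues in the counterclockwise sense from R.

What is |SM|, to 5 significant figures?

41.224

C is at the origin; C and S share the same y with |CS| = 54.9 and S on the −x side, so S = (-54.900, 0.0000). Since A1 is tangent to CS there, FS ⟂ CS, so F = S + (0, -11.7) = (-54.900, -11.700). On A1, S sits at bearing 90° from F; a 56° counterclockwise sweep puts R at bearing 146°, so R = F + 11.7·(cos 146°, sin 146°) = (-64.600, -5.1574). Tangency of A1 to RM means the radius FR is perpendicular to RM, so RM runs along (−sin 146°, cos 146°); with |RM| = 31.2, M = (-82.047, -31.023). Then |SM| = |M − S| = 41.224.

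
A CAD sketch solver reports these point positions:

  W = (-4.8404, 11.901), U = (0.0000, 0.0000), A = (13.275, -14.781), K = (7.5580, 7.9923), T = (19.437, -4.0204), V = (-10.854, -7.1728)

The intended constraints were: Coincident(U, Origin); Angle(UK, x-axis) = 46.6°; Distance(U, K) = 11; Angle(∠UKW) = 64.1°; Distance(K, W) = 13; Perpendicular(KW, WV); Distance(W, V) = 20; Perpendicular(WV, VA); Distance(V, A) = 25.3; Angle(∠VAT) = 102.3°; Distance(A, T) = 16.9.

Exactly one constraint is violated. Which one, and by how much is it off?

Distance(A, T) = 16.9 — off by 4.50.

U = (0.00, 0.00) ✓; UK at 46.60° ✓; |UK| = 11.00 ✓; ∠UKW = 64.10° ✓; |KW| = 13.00 ✓; ∠(KW, WV) = 90.00° ✓; |WV| = 20.00 ✓; ∠(WV, VA) = 90.00° ✓; |VA| = 25.30 ✓; ∠VAT = 102.3° ✓; |AT| = 12.40 ✗.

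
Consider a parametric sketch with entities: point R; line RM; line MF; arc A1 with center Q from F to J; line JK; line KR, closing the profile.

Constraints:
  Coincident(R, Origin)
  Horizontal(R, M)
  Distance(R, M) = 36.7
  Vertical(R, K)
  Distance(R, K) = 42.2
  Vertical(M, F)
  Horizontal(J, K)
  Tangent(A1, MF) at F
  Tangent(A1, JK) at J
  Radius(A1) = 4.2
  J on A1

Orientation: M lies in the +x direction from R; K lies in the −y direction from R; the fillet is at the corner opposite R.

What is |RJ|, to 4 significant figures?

53.26

R is at the origin; R and M share the same y with |RM| = 36.7 and M on the +x side, so M = (36.70, 0.000). R and K share the same x with |RK| = 42.2 and K on the −y side, so K = (0.000, -42.20). The virtual corner opposite R is at (36.70, -42.20). The tangent condition forces QF to be normal to MF and tangency of A1 to JK means the radius QJ is perpendicular to JK, with radius 4.2, so the center Q sits 4.2 in from both sides at Q = (32.50, -38.00). That places the tangent points at F = (36.70, -38.00) on MF and J = (32.50, -42.20) on JK. Then |RJ| = |J − R| = 53.26.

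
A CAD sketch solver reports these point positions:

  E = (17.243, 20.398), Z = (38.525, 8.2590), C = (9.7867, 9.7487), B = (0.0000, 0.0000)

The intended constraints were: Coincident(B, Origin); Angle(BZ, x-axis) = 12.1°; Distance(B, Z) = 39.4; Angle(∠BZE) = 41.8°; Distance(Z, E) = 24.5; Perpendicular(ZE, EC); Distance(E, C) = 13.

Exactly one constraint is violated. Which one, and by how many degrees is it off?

Perpendicular(ZE, EC) — off by 5.30°.

B = (0.00, 0.00) ✓; BZ at 12.10° ✓; |BZ| = 39.40 ✓; ∠BZE = 41.80° ✓; |ZE| = 24.50 ✓; ∠(ZE, EC) = 84.70° ✗; |EC| = 13.00 ✓.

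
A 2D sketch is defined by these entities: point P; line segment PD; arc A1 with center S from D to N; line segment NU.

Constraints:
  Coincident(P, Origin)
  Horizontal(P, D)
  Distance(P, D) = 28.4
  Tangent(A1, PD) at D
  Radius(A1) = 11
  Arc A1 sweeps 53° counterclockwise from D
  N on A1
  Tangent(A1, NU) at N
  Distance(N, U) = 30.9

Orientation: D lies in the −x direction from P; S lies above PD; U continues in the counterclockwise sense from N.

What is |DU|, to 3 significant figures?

39.9

P is at the origin; PD is horizontal with |PD| = 28.4 and D on the −x side, so D = (-28.4, 0.00). A1 meets PD tangentially, so SD is at right angles to PD, so S = D + (0, 11) = (-28.4, 11.0). On A1, D sits at bearing -90° from S; a 53° counterclockwise sweep puts N at bearing -37°, so N = S + 11.0·(cos -37°, sin -37°) = (-19.6, 4.38). The tangent condition forces SN to be normal to NU, so NU runs along (−sin -37°, cos -37°); with |NU| = 30.9, U = (-1.02, 29.1). Then |DU| = |U − D| = 39.9.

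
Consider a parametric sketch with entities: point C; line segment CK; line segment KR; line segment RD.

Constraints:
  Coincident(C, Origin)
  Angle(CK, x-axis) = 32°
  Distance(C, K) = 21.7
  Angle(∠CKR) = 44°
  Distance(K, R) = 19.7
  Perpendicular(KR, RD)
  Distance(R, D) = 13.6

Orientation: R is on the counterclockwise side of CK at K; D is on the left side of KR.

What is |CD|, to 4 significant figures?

4.348

C is at the origin; CK runs at 32.0° with length 21.7, so K = 21.7·(cos 32.0°, sin 32.0°) = (18.40, 11.50). ∠CKR = 44.0°, so KR runs at 32.0° + (180° − 44.0°) = 168.0° from the x-axis; with |KR| = 19.7, R = K + 19.7·(cos 168.0°, sin 168.0°) = (-0.8669, 15.60). The perpendicularity gives RD at right angles to KR; with |RD| = 13.6 on the left of KR, D = R + 13.6·(-0.2079, -0.9781) = (-3.694, 2.292). Then |CD| = |D − C| = 4.348.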